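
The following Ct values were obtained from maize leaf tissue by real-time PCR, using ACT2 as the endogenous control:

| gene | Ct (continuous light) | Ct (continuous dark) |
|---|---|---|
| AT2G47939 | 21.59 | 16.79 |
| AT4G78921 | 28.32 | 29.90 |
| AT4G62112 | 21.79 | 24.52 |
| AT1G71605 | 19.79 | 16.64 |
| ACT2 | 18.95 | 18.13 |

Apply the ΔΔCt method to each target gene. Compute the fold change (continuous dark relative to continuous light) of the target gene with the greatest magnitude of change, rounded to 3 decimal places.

15.780

AT2G47939: ΔΔCt = (16.79−18.13) − (21.59−18.95) = -1.34 − 2.64 = -3.98; fold change = 2^3.98 = 15.780
AT4G78921: ΔΔCt = (29.90−18.13) − (28.32−18.95) = 11.77 − 9.37 = 2.40; fold change = 2^-2.40 = 0.189
AT4G62112: ΔΔCt = (24.52−18.13) − (21.79−18.95) = 6.39 − 2.84 = 3.55; fold change = 2^-3.55 = 0.085
AT1G71605: ΔΔCt = (16.64−18.13) − (19.79−18.95) = -1.49 − 0.84 = -2.33; fold change = 2^2.33 = 5.028
AT2G47939 has the largest |ΔΔCt| = 3.98.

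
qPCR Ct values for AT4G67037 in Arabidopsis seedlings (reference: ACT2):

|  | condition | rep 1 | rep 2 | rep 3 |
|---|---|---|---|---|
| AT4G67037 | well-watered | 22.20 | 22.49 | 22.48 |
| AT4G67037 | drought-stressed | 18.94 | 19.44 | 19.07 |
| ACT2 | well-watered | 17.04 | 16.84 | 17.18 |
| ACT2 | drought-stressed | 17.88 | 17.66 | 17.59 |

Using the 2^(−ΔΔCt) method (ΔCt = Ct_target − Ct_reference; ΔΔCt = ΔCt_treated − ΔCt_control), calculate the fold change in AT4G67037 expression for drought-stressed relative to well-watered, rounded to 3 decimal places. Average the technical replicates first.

15.242

Mean Ct: AT4G67037 well-watered 22.390; AT4G67037 drought-stressed 19.150; ACT2 well-watered 17.020; ACT2 drought-stressed 17.710
ΔCt(well-watered) = 22.390 − 17.020 = 5.370
ΔCt(drought-stressed) = 19.150 − 17.710 = 1.440
ΔΔCt = 1.440 − 5.370 = -3.930
Fold change = 2^(−(-3.930)) = 2^3.930 = 15.2422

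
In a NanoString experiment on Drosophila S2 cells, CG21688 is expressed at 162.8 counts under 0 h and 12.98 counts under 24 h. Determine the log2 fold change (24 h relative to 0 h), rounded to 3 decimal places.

-3.649

Fold change = 12.98 / 162.8 = 0.0797
log2(0.0797) = -3.6487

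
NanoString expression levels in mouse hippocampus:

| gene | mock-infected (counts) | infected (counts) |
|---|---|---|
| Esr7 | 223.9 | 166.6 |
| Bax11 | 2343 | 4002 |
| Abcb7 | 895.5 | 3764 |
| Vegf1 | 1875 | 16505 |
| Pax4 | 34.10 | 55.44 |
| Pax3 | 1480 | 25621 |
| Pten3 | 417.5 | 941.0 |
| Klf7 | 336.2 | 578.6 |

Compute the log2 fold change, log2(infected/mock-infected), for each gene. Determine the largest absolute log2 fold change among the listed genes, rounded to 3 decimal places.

log2(166.6/223.9) = -0.426  (Esr7)
log2(4002/2343) = 0.772  (Bax11)
log2(3764/895.5) = 2.072  (Abcb7)
log2(16505/1875) = 3.138  (Vegf1)
log2(55.44/34.10) = 0.701  (Pax4)
log2(25621/1480) = 4.114  (Pax3)
log2(941.0/417.5) = 1.172  (Pten3)
log2(578.6/336.2) = 0.783  (Klf7)
The largest magnitude belongs to Pax3.

4.114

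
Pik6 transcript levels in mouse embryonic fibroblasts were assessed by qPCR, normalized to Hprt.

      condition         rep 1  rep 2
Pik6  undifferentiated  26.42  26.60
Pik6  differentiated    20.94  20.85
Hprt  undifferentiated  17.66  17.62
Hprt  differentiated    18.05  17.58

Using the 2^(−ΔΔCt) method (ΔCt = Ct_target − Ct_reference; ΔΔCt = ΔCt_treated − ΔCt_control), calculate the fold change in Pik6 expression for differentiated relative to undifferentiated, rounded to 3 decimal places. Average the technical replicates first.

Mean Ct: Pik6 undifferentiated 26.510; Pik6 differentiated 20.895; Hprt undifferentiated 17.640; Hprt differentiated 17.815
ΔCt(undifferentiated) = 26.510 − 17.640 = 8.870
ΔCt(differentiated) = 20.895 − 17.815 = 3.080
ΔΔCt = 3.080 − 8.870 = -5.790
Fold change = 2^(−(-5.790)) = 2^5.790 = 55.3304

55.330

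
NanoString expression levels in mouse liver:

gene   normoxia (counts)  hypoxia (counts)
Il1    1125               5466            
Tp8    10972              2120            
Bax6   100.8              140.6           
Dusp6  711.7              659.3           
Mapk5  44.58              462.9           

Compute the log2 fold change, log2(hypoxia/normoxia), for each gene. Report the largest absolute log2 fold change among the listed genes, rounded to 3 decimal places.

3.376

log2(5466/1125) = 2.281  (Il1)
log2(2120/10972) = -2.372  (Tp8)
log2(140.6/100.8) = 0.480  (Bax6)
log2(659.3/711.7) = -0.110  (Dusp6)
log2(462.9/44.58) = 3.376  (Mapk5)
The largest magnitude belongs to Mapk5.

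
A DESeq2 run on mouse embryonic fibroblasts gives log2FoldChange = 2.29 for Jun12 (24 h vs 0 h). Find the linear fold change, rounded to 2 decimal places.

Fold change = 2^(2.29) = 4.891

4.89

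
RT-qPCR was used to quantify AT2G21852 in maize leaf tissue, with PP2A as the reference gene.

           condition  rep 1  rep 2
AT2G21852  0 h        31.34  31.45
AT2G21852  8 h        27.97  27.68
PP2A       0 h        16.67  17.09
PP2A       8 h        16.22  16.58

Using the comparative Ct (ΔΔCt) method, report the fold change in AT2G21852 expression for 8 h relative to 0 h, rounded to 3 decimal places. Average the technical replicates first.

Mean Ct: AT2G21852 0 h 31.395; AT2G21852 8 h 27.825; PP2A 0 h 16.880; PP2A 8 h 16.400
ΔCt(0 h) = 31.395 − 16.880 = 14.515
ΔCt(8 h) = 27.825 − 16.400 = 11.425
ΔΔCt = 11.425 − 14.515 = -3.090
Fold change = 2^(−(-3.090)) = 2^3.090 = 8.5150

8.515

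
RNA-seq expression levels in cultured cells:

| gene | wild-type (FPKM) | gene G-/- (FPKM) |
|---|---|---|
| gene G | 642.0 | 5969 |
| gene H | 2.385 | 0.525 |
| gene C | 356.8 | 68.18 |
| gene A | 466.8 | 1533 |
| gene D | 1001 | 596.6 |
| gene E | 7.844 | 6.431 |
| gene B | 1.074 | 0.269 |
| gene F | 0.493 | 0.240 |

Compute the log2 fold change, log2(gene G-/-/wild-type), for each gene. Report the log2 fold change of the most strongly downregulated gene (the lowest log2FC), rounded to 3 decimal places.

log2(5969/642.0) = 3.217  (gene G)
log2(0.525/2.385) = -2.184  (gene H)
log2(68.18/356.8) = -2.388  (gene C)
log2(1533/466.8) = 1.715  (gene A)
log2(596.6/1001) = -0.747  (gene D)
log2(6.431/7.844) = -0.287  (gene E)
log2(0.269/1.074) = -1.997  (gene B)
log2(0.240/0.493) = -1.039  (gene F)
gene C is most strongly downregulated.

-2.388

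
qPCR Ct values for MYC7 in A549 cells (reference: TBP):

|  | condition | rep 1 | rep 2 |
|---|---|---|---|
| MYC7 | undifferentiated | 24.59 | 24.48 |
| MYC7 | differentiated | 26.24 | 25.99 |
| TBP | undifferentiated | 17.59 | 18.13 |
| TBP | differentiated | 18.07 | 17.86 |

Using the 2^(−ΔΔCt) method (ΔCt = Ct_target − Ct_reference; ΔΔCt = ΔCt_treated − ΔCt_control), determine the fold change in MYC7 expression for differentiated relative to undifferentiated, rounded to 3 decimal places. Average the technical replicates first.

Mean Ct: MYC7 undifferentiated 24.535; MYC7 differentiated 26.115; TBP undifferentiated 17.860; TBP differentiated 17.965
ΔCt(undifferentiated) = 24.535 − 17.860 = 6.675
ΔCt(differentiated) = 26.115 − 17.965 = 8.150
ΔΔCt = 8.150 − 6.675 = 1.475
Fold change = 2^(−1.475) = 0.3597

0.360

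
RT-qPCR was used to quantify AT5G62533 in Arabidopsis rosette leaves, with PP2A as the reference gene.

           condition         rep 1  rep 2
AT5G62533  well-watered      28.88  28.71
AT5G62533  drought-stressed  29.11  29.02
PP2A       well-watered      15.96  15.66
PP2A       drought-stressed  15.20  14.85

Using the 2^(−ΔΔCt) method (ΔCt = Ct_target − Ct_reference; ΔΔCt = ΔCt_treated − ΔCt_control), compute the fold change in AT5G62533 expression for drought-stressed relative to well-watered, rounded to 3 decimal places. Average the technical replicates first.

Mean Ct: AT5G62533 well-watered 28.795; AT5G62533 drought-stressed 29.065; PP2A well-watered 15.810; PP2A drought-stressed 15.025
ΔCt(well-watered) = 28.795 − 15.810 = 12.985
ΔCt(drought-stressed) = 29.065 − 15.025 = 14.040
ΔΔCt = 14.040 − 12.985 = 1.055
Fold change = 2^(−1.055) = 0.4813

0.481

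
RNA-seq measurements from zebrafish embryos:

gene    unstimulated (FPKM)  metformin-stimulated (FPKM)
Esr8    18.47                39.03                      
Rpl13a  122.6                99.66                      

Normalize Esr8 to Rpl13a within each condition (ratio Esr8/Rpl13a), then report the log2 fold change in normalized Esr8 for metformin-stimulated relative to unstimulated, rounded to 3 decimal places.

1.378

Esr8/Rpl13a (unstimulated) = 18.47 / 122.6 = 0.15065
Esr8/Rpl13a (metformin-stimulated) = 39.03 / 99.66 = 0.39163
Fold change = 0.39163 / 0.15065 = 2.5996
log2(2.5996) = 1.3783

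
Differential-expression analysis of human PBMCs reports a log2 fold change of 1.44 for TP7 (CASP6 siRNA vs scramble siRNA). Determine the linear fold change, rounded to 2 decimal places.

2.71

Fold change = 2^(1.44) = 2.713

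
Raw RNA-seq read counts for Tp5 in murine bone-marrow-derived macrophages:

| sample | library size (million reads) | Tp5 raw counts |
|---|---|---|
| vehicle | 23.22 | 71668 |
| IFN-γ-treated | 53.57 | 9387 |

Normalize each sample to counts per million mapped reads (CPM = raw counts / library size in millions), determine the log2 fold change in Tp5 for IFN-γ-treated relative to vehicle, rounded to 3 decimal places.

CPM(vehicle) = 71668 / 23.22 = 3086.4772
CPM(IFN-γ-treated) = 9387 / 53.57 = 175.2287
Fold change = 175.2287 / 3086.4772 = 0.05677
log2(0.05677) = -4.1387

-4.139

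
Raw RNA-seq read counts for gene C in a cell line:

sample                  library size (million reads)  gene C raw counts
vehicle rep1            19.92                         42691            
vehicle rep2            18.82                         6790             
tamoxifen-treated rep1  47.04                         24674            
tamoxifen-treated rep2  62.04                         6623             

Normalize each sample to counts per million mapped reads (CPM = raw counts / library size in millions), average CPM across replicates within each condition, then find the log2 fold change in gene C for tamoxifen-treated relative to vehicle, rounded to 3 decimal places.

-1.988

CPM(vehicle rep1) = 42691 / 19.92 = 2143.1225
CPM(vehicle rep2) = 6790 / 18.82 = 360.7864
CPM(tamoxifen-treated rep1) = 24674 / 47.04 = 524.5323
CPM(tamoxifen-treated rep2) = 6623 / 62.04 = 106.7537
mean CPM(vehicle) = 1251.9544; mean CPM(tamoxifen-treated) = 315.6430
Fold change = 315.6430 / 1251.9544 = 0.25212
log2(0.25212) = -1.9878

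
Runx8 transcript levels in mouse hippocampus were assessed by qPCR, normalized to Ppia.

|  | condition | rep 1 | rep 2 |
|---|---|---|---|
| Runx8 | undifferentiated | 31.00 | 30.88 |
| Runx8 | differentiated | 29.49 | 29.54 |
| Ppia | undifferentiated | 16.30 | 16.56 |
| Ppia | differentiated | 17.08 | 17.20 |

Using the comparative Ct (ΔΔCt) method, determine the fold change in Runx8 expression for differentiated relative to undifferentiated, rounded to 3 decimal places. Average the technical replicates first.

4.392

Mean Ct: Runx8 undifferentiated 30.940; Runx8 differentiated 29.515; Ppia undifferentiated 16.430; Ppia differentiated 17.140
ΔCt(undifferentiated) = 30.940 − 16.430 = 14.510
ΔCt(differentiated) = 29.515 − 17.140 = 12.375
ΔΔCt = 12.375 − 14.510 = -2.135
Fold change = 2^(−(-2.135)) = 2^2.135 = 4.3924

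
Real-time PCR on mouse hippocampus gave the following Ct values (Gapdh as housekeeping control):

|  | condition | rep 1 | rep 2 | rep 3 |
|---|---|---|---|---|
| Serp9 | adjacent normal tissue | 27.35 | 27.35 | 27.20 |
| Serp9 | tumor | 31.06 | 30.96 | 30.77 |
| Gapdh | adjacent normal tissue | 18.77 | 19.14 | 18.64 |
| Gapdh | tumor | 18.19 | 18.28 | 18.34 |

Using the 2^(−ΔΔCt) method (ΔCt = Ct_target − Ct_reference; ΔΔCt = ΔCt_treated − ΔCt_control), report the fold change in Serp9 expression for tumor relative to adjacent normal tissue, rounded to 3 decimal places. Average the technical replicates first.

0.054

Mean Ct: Serp9 adjacent normal tissue 27.300; Serp9 tumor 30.930; Gapdh adjacent normal tissue 18.850; Gapdh tumor 18.270
ΔCt(adjacent normal tissue) = 27.300 − 18.850 = 8.450
ΔCt(tumor) = 30.930 − 18.270 = 12.660
ΔΔCt = 12.660 − 8.450 = 4.210
Fold change = 2^(−4.210) = 0.0540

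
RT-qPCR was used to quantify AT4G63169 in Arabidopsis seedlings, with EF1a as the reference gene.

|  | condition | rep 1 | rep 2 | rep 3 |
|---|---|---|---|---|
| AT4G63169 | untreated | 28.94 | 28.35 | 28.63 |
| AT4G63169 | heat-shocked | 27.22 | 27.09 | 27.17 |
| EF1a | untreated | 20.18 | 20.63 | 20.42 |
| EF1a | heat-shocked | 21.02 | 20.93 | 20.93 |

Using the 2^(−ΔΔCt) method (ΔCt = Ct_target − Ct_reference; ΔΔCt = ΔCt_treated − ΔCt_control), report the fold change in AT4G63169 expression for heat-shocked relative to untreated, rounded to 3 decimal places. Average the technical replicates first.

Mean Ct: AT4G63169 untreated 28.640; AT4G63169 heat-shocked 27.160; EF1a untreated 20.410; EF1a heat-shocked 20.960
ΔCt(untreated) = 28.640 − 20.410 = 8.230
ΔCt(heat-shocked) = 27.160 − 20.960 = 6.200
ΔΔCt = 6.200 − 8.230 = -2.030
Fold change = 2^(−(-2.030)) = 2^2.030 = 4.0840

4.084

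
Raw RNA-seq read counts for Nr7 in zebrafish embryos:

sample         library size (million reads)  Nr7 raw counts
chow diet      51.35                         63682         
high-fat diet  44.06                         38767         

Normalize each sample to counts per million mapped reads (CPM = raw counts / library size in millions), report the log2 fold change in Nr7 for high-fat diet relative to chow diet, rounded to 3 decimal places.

CPM(chow diet) = 63682 / 51.35 = 1240.1558
CPM(high-fat diet) = 38767 / 44.06 = 879.8684
Fold change = 879.8684 / 1240.1558 = 0.70948
log2(0.70948) = -0.4952

-0.495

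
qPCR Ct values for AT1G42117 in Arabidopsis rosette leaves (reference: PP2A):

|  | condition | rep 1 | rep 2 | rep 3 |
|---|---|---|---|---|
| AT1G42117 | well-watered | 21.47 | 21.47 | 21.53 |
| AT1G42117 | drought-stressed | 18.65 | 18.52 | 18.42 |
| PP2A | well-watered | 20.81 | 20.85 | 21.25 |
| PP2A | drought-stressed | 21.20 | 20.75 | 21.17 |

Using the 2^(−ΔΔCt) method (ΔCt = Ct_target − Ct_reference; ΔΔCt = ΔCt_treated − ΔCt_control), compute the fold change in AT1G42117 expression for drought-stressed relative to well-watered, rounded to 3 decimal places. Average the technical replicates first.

8.168

Mean Ct: AT1G42117 well-watered 21.490; AT1G42117 drought-stressed 18.530; PP2A well-watered 20.970; PP2A drought-stressed 21.040
ΔCt(well-watered) = 21.490 − 20.970 = 0.520
ΔCt(drought-stressed) = 18.530 − 21.040 = -2.510
ΔΔCt = -2.510 − 0.520 = -3.030
Fold change = 2^(−(-3.030)) = 2^3.030 = 8.1681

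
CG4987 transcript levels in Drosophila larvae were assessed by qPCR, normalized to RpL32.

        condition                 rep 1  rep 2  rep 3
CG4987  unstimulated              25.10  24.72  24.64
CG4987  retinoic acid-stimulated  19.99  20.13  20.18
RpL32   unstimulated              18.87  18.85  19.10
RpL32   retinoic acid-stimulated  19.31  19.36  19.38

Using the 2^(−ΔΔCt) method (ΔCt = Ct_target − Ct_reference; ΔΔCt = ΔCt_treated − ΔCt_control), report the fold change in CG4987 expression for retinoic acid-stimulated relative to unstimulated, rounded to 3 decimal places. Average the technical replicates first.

Mean Ct: CG4987 unstimulated 24.820; CG4987 retinoic acid-stimulated 20.100; RpL32 unstimulated 18.940; RpL32 retinoic acid-stimulated 19.350
ΔCt(unstimulated) = 24.820 − 18.940 = 5.880
ΔCt(retinoic acid-stimulated) = 20.100 − 19.350 = 0.750
ΔΔCt = 0.750 − 5.880 = -5.130
Fold change = 2^(−(-5.130)) = 2^5.130 = 35.0174

35.017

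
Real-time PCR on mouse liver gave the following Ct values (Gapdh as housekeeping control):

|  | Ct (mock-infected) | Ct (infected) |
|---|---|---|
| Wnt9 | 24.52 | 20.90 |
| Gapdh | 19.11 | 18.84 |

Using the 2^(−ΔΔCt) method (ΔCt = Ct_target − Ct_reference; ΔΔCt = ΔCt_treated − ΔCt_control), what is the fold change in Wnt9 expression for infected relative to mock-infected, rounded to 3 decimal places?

ΔCt(mock-infected) = 24.520 − 19.110 = 5.410
ΔCt(infected) = 20.900 − 18.840 = 2.060
ΔΔCt = 2.060 − 5.410 = -3.350
Fold change = 2^(−(-3.350)) = 2^3.350 = 10.1965

10.196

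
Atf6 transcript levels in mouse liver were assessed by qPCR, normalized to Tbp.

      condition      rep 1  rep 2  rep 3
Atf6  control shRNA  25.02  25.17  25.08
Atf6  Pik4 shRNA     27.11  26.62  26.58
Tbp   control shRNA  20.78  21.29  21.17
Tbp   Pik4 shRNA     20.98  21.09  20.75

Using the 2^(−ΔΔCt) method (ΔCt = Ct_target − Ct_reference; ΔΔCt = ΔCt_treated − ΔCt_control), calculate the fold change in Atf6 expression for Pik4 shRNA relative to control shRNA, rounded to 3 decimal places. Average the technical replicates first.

Mean Ct: Atf6 control shRNA 25.090; Atf6 Pik4 shRNA 26.770; Tbp control shRNA 21.080; Tbp Pik4 shRNA 20.940
ΔCt(control shRNA) = 25.090 − 21.080 = 4.010
ΔCt(Pik4 shRNA) = 26.770 − 20.940 = 5.830
ΔΔCt = 5.830 − 4.010 = 1.820
Fold change = 2^(−1.820) = 0.2832

0.283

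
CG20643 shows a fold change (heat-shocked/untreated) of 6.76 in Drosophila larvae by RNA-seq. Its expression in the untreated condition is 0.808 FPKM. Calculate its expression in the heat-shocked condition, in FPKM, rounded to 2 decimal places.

5.46

heat-shocked expression = 0.808 × 6.76 = 5.46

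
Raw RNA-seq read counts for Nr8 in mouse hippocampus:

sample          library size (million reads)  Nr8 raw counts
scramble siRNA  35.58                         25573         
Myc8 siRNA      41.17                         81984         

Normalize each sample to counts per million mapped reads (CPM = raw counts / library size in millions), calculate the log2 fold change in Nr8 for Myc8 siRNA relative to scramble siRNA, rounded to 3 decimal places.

CPM(scramble siRNA) = 25573 / 35.58 = 718.7465
CPM(Myc8 siRNA) = 81984 / 41.17 = 1991.3529
Fold change = 1991.3529 / 718.7465 = 2.77059
log2(2.77059) = 1.4702

1.470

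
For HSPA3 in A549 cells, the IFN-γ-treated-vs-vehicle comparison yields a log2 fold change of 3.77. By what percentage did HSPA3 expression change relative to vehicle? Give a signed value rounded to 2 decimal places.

Fold change = 2^(3.77) = 13.6422
Percent change = (FC − 1) × 100% = (13.6422 − 1) × 100 = 1264.22%

1264.22%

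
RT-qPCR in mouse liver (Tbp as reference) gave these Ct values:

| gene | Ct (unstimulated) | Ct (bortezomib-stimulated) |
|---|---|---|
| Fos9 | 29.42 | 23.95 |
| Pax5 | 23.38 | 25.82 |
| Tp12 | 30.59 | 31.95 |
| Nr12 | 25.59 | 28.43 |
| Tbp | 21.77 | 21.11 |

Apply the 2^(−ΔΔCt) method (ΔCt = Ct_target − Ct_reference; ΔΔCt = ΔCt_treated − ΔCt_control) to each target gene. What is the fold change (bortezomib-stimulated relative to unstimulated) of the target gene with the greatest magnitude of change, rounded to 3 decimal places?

28.051

Fos9: ΔΔCt = (23.95−21.11) − (29.42−21.77) = 2.84 − 7.65 = -4.81; fold change = 2^4.81 = 28.051
Pax5: ΔΔCt = (25.82−21.11) − (23.38−21.77) = 4.71 − 1.61 = 3.10; fold change = 2^-3.10 = 0.117
Tp12: ΔΔCt = (31.95−21.11) − (30.59−21.77) = 10.84 − 8.82 = 2.02; fold change = 2^-2.02 = 0.247
Nr12: ΔΔCt = (28.43−21.11) − (25.59−21.77) = 7.32 − 3.82 = 3.50; fold change = 2^-3.50 = 0.088
Fos9 has the largest |ΔΔCt| = 4.81.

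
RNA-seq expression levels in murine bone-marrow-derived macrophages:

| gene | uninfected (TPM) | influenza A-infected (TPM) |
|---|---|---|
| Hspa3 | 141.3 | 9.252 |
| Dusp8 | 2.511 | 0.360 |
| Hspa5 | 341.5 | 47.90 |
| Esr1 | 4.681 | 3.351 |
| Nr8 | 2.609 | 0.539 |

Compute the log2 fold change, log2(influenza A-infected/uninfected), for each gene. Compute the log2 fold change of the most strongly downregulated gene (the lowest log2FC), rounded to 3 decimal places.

-3.933

log2(9.252/141.3) = -3.933  (Hspa3)
log2(0.360/2.511) = -2.802  (Dusp8)
log2(47.90/341.5) = -2.834  (Hspa5)
log2(3.351/4.681) = -0.482  (Esr1)
log2(0.539/2.609) = -2.275  (Nr8)
Hspa3 is most strongly downregulated.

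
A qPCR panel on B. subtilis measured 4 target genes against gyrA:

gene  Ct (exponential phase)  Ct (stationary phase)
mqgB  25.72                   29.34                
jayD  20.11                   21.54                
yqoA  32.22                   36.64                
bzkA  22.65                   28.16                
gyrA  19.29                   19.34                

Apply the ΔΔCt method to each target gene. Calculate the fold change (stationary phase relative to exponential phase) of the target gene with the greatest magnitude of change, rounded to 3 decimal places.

0.023

mqgB: ΔΔCt = (29.34−19.34) − (25.72−19.29) = 10.00 − 6.43 = 3.57; fold change = 2^-3.57 = 0.084
jayD: ΔΔCt = (21.54−19.34) − (20.11−19.29) = 2.20 − 0.82 = 1.38; fold change = 2^-1.38 = 0.384
yqoA: ΔΔCt = (36.64−19.34) − (32.22−19.29) = 17.30 − 12.93 = 4.37; fold change = 2^-4.37 = 0.048
bzkA: ΔΔCt = (28.16−19.34) − (22.65−19.29) = 8.82 − 3.36 = 5.46; fold change = 2^-5.46 = 0.023
bzkA has the largest |ΔΔCt| = 5.46.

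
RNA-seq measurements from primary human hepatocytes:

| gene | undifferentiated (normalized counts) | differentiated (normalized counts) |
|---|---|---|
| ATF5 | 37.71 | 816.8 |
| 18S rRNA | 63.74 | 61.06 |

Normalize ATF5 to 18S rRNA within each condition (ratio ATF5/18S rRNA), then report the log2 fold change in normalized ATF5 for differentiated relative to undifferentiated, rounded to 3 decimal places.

4.499

ATF5/18S rRNA (undifferentiated) = 37.71 / 63.74 = 0.59162
ATF5/18S rRNA (differentiated) = 816.8 / 61.06 = 13.377
Fold change = 13.377 / 0.59162 = 22.6107
log2(22.6107) = 4.4989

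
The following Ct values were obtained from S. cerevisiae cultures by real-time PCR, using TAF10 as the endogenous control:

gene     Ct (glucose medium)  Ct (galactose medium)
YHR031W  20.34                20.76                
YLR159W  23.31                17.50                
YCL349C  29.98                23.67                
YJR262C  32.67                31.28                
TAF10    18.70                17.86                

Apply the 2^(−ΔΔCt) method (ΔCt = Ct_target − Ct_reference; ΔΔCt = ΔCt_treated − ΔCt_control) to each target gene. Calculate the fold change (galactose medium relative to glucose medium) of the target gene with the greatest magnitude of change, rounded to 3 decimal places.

44.324

YHR031W: ΔΔCt = (20.76−17.86) − (20.34−18.70) = 2.90 − 1.64 = 1.26; fold change = 2^-1.26 = 0.418
YLR159W: ΔΔCt = (17.50−17.86) − (23.31−18.70) = -0.36 − 4.61 = -4.97; fold change = 2^4.97 = 31.341
YCL349C: ΔΔCt = (23.67−17.86) − (29.98−18.70) = 5.81 − 11.28 = -5.47; fold change = 2^5.47 = 44.324
YJR262C: ΔΔCt = (31.28−17.86) − (32.67−18.70) = 13.42 − 13.97 = -0.55; fold change = 2^0.55 = 1.464
YCL349C has the largest |ΔΔCt| = 5.47.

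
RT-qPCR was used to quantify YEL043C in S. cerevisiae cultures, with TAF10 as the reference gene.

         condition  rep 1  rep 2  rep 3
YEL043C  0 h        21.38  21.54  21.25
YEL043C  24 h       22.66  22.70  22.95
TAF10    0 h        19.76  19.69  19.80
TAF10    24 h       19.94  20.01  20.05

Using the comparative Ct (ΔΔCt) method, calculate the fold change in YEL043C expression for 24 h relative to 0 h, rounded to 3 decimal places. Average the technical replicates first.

Mean Ct: YEL043C 0 h 21.390; YEL043C 24 h 22.770; TAF10 0 h 19.750; TAF10 24 h 20.000
ΔCt(0 h) = 21.390 − 19.750 = 1.640
ΔCt(24 h) = 22.770 − 20.000 = 2.770
ΔΔCt = 2.770 − 1.640 = 1.130
Fold change = 2^(−1.130) = 0.4569

0.457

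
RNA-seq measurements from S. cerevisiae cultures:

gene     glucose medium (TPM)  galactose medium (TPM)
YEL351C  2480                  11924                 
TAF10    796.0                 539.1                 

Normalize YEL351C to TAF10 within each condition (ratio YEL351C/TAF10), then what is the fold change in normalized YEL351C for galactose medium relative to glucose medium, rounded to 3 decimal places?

YEL351C/TAF10 (glucose medium) = 2480 / 796.0 = 3.1156
YEL351C/TAF10 (galactose medium) = 11924 / 539.1 = 22.118
Fold change = 22.118 / 3.1156 = 7.0993

7.099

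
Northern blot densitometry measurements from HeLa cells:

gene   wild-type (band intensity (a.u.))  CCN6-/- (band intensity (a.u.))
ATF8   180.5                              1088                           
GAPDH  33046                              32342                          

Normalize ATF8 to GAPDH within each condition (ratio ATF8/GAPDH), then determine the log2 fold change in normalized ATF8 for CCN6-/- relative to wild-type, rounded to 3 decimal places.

2.623

ATF8/GAPDH (wild-type) = 180.5 / 33046 = 0.0054621
ATF8/GAPDH (CCN6-/-) = 1088 / 32342 = 0.03364
Fold change = 0.03364 / 0.0054621 = 6.1589
log2(6.1589) = 2.6227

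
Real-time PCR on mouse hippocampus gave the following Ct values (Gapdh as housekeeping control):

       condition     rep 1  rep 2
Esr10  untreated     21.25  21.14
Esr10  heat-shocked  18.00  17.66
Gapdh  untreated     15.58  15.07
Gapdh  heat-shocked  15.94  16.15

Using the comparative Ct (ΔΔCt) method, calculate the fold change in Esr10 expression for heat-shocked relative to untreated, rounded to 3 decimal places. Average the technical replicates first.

Mean Ct: Esr10 untreated 21.195; Esr10 heat-shocked 17.830; Gapdh untreated 15.325; Gapdh heat-shocked 16.045
ΔCt(untreated) = 21.195 − 15.325 = 5.870
ΔCt(heat-shocked) = 17.830 − 16.045 = 1.785
ΔΔCt = 1.785 − 5.870 = -4.085
Fold change = 2^(−(-4.085)) = 2^4.085 = 16.9710

16.971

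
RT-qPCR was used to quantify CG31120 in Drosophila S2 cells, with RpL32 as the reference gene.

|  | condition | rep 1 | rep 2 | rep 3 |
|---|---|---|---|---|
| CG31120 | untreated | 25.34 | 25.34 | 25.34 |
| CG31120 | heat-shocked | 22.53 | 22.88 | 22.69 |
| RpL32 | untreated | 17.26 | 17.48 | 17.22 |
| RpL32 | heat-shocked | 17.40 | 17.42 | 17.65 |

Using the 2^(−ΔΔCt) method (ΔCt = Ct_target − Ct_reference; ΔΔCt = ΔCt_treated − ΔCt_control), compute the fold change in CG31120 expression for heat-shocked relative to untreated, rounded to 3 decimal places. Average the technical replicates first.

Mean Ct: CG31120 untreated 25.340; CG31120 heat-shocked 22.700; RpL32 untreated 17.320; RpL32 heat-shocked 17.490
ΔCt(untreated) = 25.340 − 17.320 = 8.020
ΔCt(heat-shocked) = 22.700 − 17.490 = 5.210
ΔΔCt = 5.210 − 8.020 = -2.810
Fold change = 2^(−(-2.810)) = 2^2.810 = 7.0128

7.013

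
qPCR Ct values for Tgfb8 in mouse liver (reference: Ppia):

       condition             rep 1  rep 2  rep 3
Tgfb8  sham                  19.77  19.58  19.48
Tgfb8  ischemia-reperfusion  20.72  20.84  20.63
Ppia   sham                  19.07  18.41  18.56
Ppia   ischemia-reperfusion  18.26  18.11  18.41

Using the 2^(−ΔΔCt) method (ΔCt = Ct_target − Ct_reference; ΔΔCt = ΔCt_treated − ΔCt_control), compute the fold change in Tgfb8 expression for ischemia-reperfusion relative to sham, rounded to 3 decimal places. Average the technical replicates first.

Mean Ct: Tgfb8 sham 19.610; Tgfb8 ischemia-reperfusion 20.730; Ppia sham 18.680; Ppia ischemia-reperfusion 18.260
ΔCt(sham) = 19.610 − 18.680 = 0.930
ΔCt(ischemia-reperfusion) = 20.730 − 18.260 = 2.470
ΔΔCt = 2.470 − 0.930 = 1.540
Fold change = 2^(−1.540) = 0.3439

0.344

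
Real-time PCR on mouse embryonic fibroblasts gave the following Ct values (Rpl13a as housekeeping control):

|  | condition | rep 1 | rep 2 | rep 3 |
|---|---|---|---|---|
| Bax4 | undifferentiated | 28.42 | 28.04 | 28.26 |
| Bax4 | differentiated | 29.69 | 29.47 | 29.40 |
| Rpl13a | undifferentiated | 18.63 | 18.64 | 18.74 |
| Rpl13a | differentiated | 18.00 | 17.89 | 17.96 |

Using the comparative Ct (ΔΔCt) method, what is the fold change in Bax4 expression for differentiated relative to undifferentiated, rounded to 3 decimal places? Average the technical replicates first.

Mean Ct: Bax4 undifferentiated 28.240; Bax4 differentiated 29.520; Rpl13a undifferentiated 18.670; Rpl13a differentiated 17.950
ΔCt(undifferentiated) = 28.240 − 18.670 = 9.570
ΔCt(differentiated) = 29.520 − 17.950 = 11.570
ΔΔCt = 11.570 − 9.570 = 2.000
Fold change = 2^(−2.000) = 0.2500

0.250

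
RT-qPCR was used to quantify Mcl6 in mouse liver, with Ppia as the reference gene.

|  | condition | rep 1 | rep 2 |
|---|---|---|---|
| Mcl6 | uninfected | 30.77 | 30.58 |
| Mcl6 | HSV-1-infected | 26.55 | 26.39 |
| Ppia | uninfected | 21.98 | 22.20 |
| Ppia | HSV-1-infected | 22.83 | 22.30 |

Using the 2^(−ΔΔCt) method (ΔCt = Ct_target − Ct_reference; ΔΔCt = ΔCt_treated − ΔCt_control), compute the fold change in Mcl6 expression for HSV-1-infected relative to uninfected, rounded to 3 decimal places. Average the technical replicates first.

Mean Ct: Mcl6 uninfected 30.675; Mcl6 HSV-1-infected 26.470; Ppia uninfected 22.090; Ppia HSV-1-infected 22.565
ΔCt(uninfected) = 30.675 − 22.090 = 8.585
ΔCt(HSV-1-infected) = 26.470 − 22.565 = 3.905
ΔΔCt = 3.905 − 8.585 = -4.680
Fold change = 2^(−(-4.680)) = 2^4.680 = 25.6342

25.634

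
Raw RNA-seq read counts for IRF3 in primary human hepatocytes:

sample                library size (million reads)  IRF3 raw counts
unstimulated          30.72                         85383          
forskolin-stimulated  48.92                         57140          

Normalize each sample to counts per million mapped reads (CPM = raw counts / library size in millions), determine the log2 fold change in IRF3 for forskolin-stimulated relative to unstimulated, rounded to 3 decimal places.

CPM(unstimulated) = 85383 / 30.72 = 2779.3945
CPM(forskolin-stimulated) = 57140 / 48.92 = 1168.0294
Fold change = 1168.0294 / 2779.3945 = 0.42025
log2(0.42025) = -1.2507

-1.251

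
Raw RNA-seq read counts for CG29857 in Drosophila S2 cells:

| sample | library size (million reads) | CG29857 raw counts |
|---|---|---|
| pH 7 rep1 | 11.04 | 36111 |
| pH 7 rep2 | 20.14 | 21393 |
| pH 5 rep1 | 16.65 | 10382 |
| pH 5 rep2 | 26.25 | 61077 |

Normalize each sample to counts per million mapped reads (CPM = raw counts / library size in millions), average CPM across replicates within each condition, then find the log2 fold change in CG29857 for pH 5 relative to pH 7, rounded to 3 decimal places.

CPM(pH 7 rep1) = 36111 / 11.04 = 3270.9239
CPM(pH 7 rep2) = 21393 / 20.14 = 1062.2145
CPM(pH 5 rep1) = 10382 / 16.65 = 623.5435
CPM(pH 5 rep2) = 61077 / 26.25 = 2326.7429
mean CPM(pH 7) = 2166.5692; mean CPM(pH 5) = 1475.1432
Fold change = 1475.1432 / 2166.5692 = 0.68087
log2(0.68087) = -0.5546

-0.555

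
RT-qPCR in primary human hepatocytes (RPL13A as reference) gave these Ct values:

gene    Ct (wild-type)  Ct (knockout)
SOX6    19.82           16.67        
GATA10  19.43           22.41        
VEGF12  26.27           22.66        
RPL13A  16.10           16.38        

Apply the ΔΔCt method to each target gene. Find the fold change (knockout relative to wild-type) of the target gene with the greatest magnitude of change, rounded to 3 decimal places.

SOX6: ΔΔCt = (16.67−16.38) − (19.82−16.10) = 0.29 − 3.72 = -3.43; fold change = 2^3.43 = 10.778
GATA10: ΔΔCt = (22.41−16.38) − (19.43−16.10) = 6.03 − 3.33 = 2.70; fold change = 2^-2.70 = 0.154
VEGF12: ΔΔCt = (22.66−16.38) − (26.27−16.10) = 6.28 − 10.17 = -3.89; fold change = 2^3.89 = 14.825
VEGF12 has the largest |ΔΔCt| = 3.89.

14.825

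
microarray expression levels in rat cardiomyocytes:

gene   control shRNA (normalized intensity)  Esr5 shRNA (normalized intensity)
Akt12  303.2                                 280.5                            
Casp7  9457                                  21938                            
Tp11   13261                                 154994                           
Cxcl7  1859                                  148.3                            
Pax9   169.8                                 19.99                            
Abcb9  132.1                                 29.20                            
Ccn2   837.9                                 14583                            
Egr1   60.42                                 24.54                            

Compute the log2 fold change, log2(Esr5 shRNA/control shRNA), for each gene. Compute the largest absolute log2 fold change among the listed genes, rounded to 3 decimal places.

4.121

log2(280.5/303.2) = -0.112  (Akt12)
log2(21938/9457) = 1.214  (Casp7)
log2(154994/13261) = 3.547  (Tp11)
log2(148.3/1859) = -3.648  (Cxcl7)
log2(19.99/169.8) = -3.086  (Pax9)
log2(29.20/132.1) = -2.178  (Abcb9)
log2(14583/837.9) = 4.121  (Ccn2)
log2(24.54/60.42) = -1.300  (Egr1)
The largest magnitude belongs to Ccn2.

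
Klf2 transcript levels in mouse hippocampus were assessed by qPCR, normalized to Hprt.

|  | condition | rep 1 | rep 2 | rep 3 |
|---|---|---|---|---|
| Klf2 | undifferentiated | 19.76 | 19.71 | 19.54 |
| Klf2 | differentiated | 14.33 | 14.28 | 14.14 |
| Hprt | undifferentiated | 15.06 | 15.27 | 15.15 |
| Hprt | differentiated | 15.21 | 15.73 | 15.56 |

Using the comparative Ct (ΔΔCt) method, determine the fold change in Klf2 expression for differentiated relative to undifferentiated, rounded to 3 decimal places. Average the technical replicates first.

54.192

Mean Ct: Klf2 undifferentiated 19.670; Klf2 differentiated 14.250; Hprt undifferentiated 15.160; Hprt differentiated 15.500
ΔCt(undifferentiated) = 19.670 − 15.160 = 4.510
ΔCt(differentiated) = 14.250 − 15.500 = -1.250
ΔΔCt = -1.250 − 4.510 = -5.760
Fold change = 2^(−(-5.760)) = 2^5.760 = 54.1917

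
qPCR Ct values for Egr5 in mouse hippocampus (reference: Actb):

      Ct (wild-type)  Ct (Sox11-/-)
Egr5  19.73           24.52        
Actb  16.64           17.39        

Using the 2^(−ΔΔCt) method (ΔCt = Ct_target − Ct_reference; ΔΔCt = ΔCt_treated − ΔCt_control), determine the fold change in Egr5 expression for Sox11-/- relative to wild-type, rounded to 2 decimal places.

0.06

ΔCt(wild-type) = 19.730 − 16.640 = 3.090
ΔCt(Sox11-/-) = 24.520 − 17.390 = 7.130
ΔΔCt = 7.130 − 3.090 = 4.040
Fold change = 2^(−4.040) = 0.061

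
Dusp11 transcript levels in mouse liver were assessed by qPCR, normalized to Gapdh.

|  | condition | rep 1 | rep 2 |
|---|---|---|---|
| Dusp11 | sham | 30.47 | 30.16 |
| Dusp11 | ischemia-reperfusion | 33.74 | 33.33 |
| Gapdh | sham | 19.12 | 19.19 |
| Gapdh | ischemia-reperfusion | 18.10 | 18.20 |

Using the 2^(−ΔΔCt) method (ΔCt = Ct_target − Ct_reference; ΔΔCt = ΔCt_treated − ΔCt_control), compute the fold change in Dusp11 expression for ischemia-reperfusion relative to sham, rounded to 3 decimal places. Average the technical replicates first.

0.053

Mean Ct: Dusp11 sham 30.315; Dusp11 ischemia-reperfusion 33.535; Gapdh sham 19.155; Gapdh ischemia-reperfusion 18.150
ΔCt(sham) = 30.315 − 19.155 = 11.160
ΔCt(ischemia-reperfusion) = 33.535 − 18.150 = 15.385
ΔΔCt = 15.385 − 11.160 = 4.225
Fold change = 2^(−4.225) = 0.0535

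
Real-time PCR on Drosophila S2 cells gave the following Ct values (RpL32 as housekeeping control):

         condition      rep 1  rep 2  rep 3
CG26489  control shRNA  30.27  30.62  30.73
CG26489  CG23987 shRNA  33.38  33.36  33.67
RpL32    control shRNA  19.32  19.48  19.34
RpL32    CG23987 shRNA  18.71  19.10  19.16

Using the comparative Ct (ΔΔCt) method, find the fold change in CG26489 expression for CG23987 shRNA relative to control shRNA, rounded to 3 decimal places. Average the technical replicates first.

0.100

Mean Ct: CG26489 control shRNA 30.540; CG26489 CG23987 shRNA 33.470; RpL32 control shRNA 19.380; RpL32 CG23987 shRNA 18.990
ΔCt(control shRNA) = 30.540 − 19.380 = 11.160
ΔCt(CG23987 shRNA) = 33.470 − 18.990 = 14.480
ΔΔCt = 14.480 − 11.160 = 3.320
Fold change = 2^(−3.320) = 0.1001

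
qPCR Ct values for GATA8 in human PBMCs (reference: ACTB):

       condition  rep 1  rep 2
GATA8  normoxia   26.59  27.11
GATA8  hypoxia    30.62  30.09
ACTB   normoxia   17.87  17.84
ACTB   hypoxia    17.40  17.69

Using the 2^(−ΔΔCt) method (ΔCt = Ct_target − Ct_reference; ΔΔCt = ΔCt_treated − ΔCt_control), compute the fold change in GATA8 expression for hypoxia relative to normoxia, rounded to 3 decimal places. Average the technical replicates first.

0.071

Mean Ct: GATA8 normoxia 26.850; GATA8 hypoxia 30.355; ACTB normoxia 17.855; ACTB hypoxia 17.545
ΔCt(normoxia) = 26.850 − 17.855 = 8.995
ΔCt(hypoxia) = 30.355 − 17.545 = 12.810
ΔΔCt = 12.810 − 8.995 = 3.815
Fold change = 2^(−3.815) = 0.0711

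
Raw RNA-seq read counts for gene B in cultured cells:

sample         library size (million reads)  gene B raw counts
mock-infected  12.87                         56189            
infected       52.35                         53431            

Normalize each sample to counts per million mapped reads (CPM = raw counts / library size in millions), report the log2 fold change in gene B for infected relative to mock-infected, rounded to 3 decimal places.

-2.097

CPM(mock-infected) = 56189 / 12.87 = 4365.8897
CPM(infected) = 53431 / 52.35 = 1020.6495
Fold change = 1020.6495 / 4365.8897 = 0.23378
log2(0.23378) = -2.0968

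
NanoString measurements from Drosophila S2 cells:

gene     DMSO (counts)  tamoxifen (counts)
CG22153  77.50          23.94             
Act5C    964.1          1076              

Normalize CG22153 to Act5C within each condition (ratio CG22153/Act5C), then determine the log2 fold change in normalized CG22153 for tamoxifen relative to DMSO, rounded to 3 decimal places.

-1.853

CG22153/Act5C (DMSO) = 77.50 / 964.1 = 0.080386
CG22153/Act5C (tamoxifen) = 23.94 / 1076 = 0.022249
Fold change = 0.022249 / 0.080386 = 0.2768
log2(0.2768) = -1.8532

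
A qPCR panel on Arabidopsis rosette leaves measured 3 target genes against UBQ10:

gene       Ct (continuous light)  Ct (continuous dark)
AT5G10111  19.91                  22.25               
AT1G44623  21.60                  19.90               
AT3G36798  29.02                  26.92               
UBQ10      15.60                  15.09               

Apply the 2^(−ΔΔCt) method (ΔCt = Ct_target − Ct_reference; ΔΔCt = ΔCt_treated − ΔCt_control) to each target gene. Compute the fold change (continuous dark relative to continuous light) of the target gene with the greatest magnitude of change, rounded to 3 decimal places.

0.139

AT5G10111: ΔΔCt = (22.25−15.09) − (19.91−15.60) = 7.16 − 4.31 = 2.85; fold change = 2^-2.85 = 0.139
AT1G44623: ΔΔCt = (19.90−15.09) − (21.60−15.60) = 4.81 − 6.00 = -1.19; fold change = 2^1.19 = 2.282
AT3G36798: ΔΔCt = (26.92−15.09) − (29.02−15.60) = 11.83 − 13.42 = -1.59; fold change = 2^1.59 = 3.010
AT5G10111 has the largest |ΔΔCt| = 2.85.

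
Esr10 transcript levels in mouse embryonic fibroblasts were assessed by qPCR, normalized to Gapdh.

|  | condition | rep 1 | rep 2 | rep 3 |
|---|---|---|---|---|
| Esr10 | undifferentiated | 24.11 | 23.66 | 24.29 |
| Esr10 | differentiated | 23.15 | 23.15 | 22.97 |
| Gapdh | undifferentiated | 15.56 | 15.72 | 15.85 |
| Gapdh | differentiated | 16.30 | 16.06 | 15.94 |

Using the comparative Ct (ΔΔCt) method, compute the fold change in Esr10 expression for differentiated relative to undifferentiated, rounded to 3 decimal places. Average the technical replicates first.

2.497

Mean Ct: Esr10 undifferentiated 24.020; Esr10 differentiated 23.090; Gapdh undifferentiated 15.710; Gapdh differentiated 16.100
ΔCt(undifferentiated) = 24.020 − 15.710 = 8.310
ΔCt(differentiated) = 23.090 − 16.100 = 6.990
ΔΔCt = 6.990 − 8.310 = -1.320
Fold change = 2^(−(-1.320)) = 2^1.320 = 2.4967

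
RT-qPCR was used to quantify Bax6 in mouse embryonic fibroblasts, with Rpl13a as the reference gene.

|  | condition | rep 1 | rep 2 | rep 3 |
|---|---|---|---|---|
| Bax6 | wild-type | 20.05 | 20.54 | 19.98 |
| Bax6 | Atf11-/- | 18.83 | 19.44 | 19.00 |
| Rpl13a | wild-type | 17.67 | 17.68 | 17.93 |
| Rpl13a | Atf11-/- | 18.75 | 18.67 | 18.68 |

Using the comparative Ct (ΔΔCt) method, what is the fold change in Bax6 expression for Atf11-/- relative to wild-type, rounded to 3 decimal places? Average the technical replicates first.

4.112

Mean Ct: Bax6 wild-type 20.190; Bax6 Atf11-/- 19.090; Rpl13a wild-type 17.760; Rpl13a Atf11-/- 18.700
ΔCt(wild-type) = 20.190 − 17.760 = 2.430
ΔCt(Atf11-/-) = 19.090 − 18.700 = 0.390
ΔΔCt = 0.390 − 2.430 = -2.040
Fold change = 2^(−(-2.040)) = 2^2.040 = 4.1125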